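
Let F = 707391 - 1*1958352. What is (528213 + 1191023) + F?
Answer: 468275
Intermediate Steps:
F = -1250961 (F = 707391 - 1958352 = -1250961)
(528213 + 1191023) + F = (528213 + 1191023) - 1250961 = 1719236 - 1250961 = 468275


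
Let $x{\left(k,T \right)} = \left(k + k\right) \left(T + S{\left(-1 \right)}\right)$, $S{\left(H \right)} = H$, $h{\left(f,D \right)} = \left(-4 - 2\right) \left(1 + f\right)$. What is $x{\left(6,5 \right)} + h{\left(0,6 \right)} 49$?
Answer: $-246$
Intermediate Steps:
$h{\left(f,D \right)} = -6 - 6 f$ ($h{\left(f,D \right)} = - 6 \left(1 + f\right) = -6 - 6 f$)
$x{\left(k,T \right)} = 2 k \left(-1 + T\right)$ ($x{\left(k,T \right)} = \left(k + k\right) \left(T - 1\right) = 2 k \left(-1 + T\right)$)
$x{\left(6,5 \right)} + h{\left(0,6 \right)} 49 = 2 \cdot 6 \left(-1 + 5\right) + \left(-6 - 0\right) 49 = 2 \cdot 6 \cdot 4 + \left(-6 + 0\right) 49 = 48 - 294 = -246$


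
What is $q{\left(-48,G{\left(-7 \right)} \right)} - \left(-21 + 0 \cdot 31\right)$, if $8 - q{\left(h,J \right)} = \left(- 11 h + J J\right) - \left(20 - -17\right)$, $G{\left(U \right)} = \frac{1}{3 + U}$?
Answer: $- \frac{7393}{16} \approx -462.06$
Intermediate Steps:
$q{\left(h,J \right)} = 45 - J^{2} + 11 h$ ($q{\left(h,J \right)} = 8 - \left(\left(- 11 h + J J\right) - \left(20 - -17\right)\right) = 8 - \left(\left(- 11 h + J^{2}\right) - 37\right) = 8 - \left(\left(J^{2} - 11 h\right) - 37\right) = 8 - \left(-37 + J^{2} - 11 h\right) = 8 + \left(37 - J^{2} + 11 h\right) = 45 - J^{2} + 11 h$)
$q{\left(-48,G{\left(-7 \right)} \right)} - \left(-21 + 0 \cdot 31\right) = \left(45 - \left(\frac{1}{3 - 7}\right)^{2} + 11 \left(-48\right)\right) - \left(-21 + 0 \cdot 31\right) = \left(45 - \left(\frac{1}{-4}\right)^{2} - 528\right) - \left(-21 + 0\right) = \left(45 - \left(- \frac{1}{4}\right)^{2} - 528\right) - -21 = \left(45 - \frac{1}{16} - 528\right) + 21 = - \frac{7729}{16} + 21 = - \frac{7393}{16}$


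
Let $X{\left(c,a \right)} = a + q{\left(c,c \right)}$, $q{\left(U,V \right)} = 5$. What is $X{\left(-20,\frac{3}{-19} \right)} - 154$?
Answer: $- \frac{2834}{19} \approx -149.16$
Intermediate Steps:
$X{\left(c,a \right)} = 5 + a$ ($X{\left(c,a \right)} = a + 5 = 5 + a$)
$X{\left(-20,\frac{3}{-19} \right)} - 154 = \left(5 + \frac{3}{-19}\right) - 154 = \left(5 + 3 \left(- \frac{1}{19}\right)\right) - 154 = \left(5 - \frac{3}{19}\right) - 154 = \frac{92}{19} - 154 = - \frac{2834}{19}$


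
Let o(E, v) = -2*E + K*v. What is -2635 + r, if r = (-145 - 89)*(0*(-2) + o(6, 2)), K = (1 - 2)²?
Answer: -295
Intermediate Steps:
K = 1 (K = (-1)² = 1)
o(E, v) = v - 2*E (o(E, v) = -2*E + 1*v = -2*E + v = v - 2*E)
r = 2340 (r = (-145 - 89)*(0*(-2) + (2 - 2*6)) = -234*(0 + (2 - 12)) = -234*(0 - 10) = -234*(-10) = 2340)
-2635 + r = -2635 + 2340 = -295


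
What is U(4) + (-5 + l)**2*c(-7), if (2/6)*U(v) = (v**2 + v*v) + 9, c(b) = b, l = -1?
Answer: -129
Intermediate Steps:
U(v) = 27 + 6*v**2 (U(v) = 3*((v**2 + v*v) + 9) = 3*((v**2 + v**2) + 9) = 3*(2*v**2 + 9) = 3*(9 + 2*v**2) = 27 + 6*v**2)
U(4) + (-5 + l)**2*c(-7) = (27 + 6*4**2) + (-5 - 1)**2*(-7) = (27 + 6*16) + (-6)**2*(-7) = (27 + 96) + 36*(-7) = 123 - 252 = -129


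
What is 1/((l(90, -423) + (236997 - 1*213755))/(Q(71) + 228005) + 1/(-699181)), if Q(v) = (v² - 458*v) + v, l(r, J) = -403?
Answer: 20036429917/2281199180 ≈ 8.7833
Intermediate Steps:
Q(v) = v² - 457*v
1/((l(90, -423) + (236997 - 1*213755))/(Q(71) + 228005) + 1/(-699181)) = 1/((-403 + (236997 - 1*213755))/(71*(-457 + 71) + 228005) + 1/(-699181)) = 1/((-403 + (236997 - 213755))/(71*(-386) + 228005) - 1/699181) = 1/((-403 + 23242)/(-27406 + 228005) - 1/699181) = 1/(22839/200599 - 1/699181) = 1/(2281199180/20036429917) = 20036429917/2281199180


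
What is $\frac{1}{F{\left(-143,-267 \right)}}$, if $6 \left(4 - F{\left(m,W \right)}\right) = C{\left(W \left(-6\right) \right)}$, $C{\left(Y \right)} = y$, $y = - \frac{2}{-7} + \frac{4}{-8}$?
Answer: $\frac{28}{113} \approx 0.24779$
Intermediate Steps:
$y = - \frac{3}{14}$ ($y = \left(-2\right) \left(- \frac{1}{7}\right) + 4 \left(- \frac{1}{8}\right) = \frac{2}{7} - \frac{1}{2} = - \frac{3}{14} \approx -0.21429$)
$C{\left(Y \right)} = - \frac{3}{14}$
$F{\left(m,W \right)} = \frac{113}{28}$ ($F{\left(m,W \right)} = 4 - - \frac{1}{28} = 4 + \frac{1}{28} = \frac{113}{28}$)
$\frac{1}{F{\left(-143,-267 \right)}} = \frac{1}{\frac{113}{28}} = \frac{28}{113}$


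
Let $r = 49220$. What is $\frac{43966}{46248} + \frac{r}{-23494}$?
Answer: $- \frac{310847339}{271637628} \approx -1.1443$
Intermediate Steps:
$\frac{43966}{46248} + \frac{r}{-23494} = \frac{43966}{46248} + \frac{49220}{-23494} = 43966 \cdot \frac{1}{46248} + 49220 \left(- \frac{1}{23494}\right) = \frac{21983}{23124} - \frac{24610}{11747} = - \frac{310847339}{271637628}$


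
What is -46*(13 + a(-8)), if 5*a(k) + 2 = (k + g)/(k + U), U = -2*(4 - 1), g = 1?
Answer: -2921/5 ≈ -584.20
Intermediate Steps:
U = -6 (U = -2*3 = -6)
a(k) = -⅖ + (1 + k)/(5*(-6 + k)) (a(k) = -⅖ + ((k + 1)/(k - 6))/5 = -⅖ + ((1 + k)/(-6 + k))/5 = -⅖ + (1 + k)/(5*(-6 + k)))
-46*(13 + a(-8)) = -46*(13 + (13 - 1*(-8))/(5*(-6 - 8))) = -46*(13 + (⅕)*(13 + 8)/(-14)) = -46*(13 + (⅕)*(-1/14)*21) = -46*(13 - 3/10) = -46*127/10 = -2921/5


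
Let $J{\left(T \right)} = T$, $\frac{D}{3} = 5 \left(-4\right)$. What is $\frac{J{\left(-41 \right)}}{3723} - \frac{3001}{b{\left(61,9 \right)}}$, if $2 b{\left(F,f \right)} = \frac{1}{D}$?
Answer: $\frac{1340726719}{3723} \approx 3.6012 \cdot 10^{5}$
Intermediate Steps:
$D = -60$ ($D = 3 \cdot 5 \left(-4\right) = 3 \left(-20\right) = -60$)
$b{\left(F,f \right)} = - \frac{1}{120}$ ($b{\left(F,f \right)} = \frac{1}{2 \left(-60\right)} = \frac{1}{2} \left(- \frac{1}{60}\right) = - \frac{1}{120}$)
$\frac{J{\left(-41 \right)}}{3723} - \frac{3001}{b{\left(61,9 \right)}} = - \frac{41}{3723} - \frac{3001}{- \frac{1}{120}} = \left(-41\right) \frac{1}{3723} - -360120 = - \frac{41}{3723} + 360120 = \frac{1340726719}{3723}$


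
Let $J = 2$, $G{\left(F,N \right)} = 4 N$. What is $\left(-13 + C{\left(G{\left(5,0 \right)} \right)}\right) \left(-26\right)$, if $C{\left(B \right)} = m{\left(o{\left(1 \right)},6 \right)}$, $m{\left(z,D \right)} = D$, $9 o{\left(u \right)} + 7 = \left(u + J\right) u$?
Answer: $182$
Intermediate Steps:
$o{\left(u \right)} = - \frac{7}{9} + \frac{u \left(2 + u\right)}{9}$ ($o{\left(u \right)} = - \frac{7}{9} + \frac{\left(u + 2\right) u}{9} = - \frac{7}{9} + \frac{\left(2 + u\right) u}{9} = - \frac{7}{9} + \frac{u \left(2 + u\right)}{9}$)
$C{\left(B \right)} = 6$
$\left(-13 + C{\left(G{\left(5,0 \right)} \right)}\right) \left(-26\right) = \left(-13 + 6\right) \left(-26\right) = \left(-7\right) \left(-26\right) = 182$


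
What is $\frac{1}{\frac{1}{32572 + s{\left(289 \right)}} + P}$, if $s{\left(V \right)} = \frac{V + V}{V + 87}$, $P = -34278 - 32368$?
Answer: $- \frac{6123825}{408128440762} \approx -1.5005 \cdot 10^{-5}$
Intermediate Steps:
$P = -66646$
$s{\left(V \right)} = \frac{2 V}{87 + V}$
$\frac{1}{\frac{1}{32572 + s{\left(289 \right)}} + P} = \frac{1}{\frac{1}{32572 + 2 \cdot 289 \frac{1}{87 + 289}} - 66646} = \frac{1}{\frac{1}{32572 + 2 \cdot 289 \cdot \frac{1}{376}} - 66646} = \frac{1}{\frac{1}{32572 + \frac{289}{188}} - 66646} = \frac{1}{\frac{1}{\frac{6123825}{188}} - 66646} = \frac{1}{\frac{188}{6123825} - 66646} = \frac{1}{- \frac{408128440762}{6123825}} = - \frac{6123825}{408128440762}$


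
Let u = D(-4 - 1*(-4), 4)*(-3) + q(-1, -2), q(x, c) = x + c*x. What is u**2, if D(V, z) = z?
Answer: 121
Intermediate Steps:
u = -11 (u = 4*(-3) - (1 - 2) = -12 - 1*(-1) = -12 + 1 = -11)
u**2 = (-11)**2 = 121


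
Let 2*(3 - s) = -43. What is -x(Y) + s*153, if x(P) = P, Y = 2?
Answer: 7493/2 ≈ 3746.5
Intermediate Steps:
s = 49/2 (s = 3 - 1/2*(-43) = 3 + 43/2 = 49/2 ≈ 24.500)
-x(Y) + s*153 = -1*2 + (49/2)*153 = -2 + 7497/2 = 7493/2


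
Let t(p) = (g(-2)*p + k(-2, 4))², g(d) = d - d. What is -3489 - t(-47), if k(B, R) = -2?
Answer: -3493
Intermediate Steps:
g(d) = 0
t(p) = 4 (t(p) = (0*p - 2)² = (0 - 2)² = (-2)² = 4)
-3489 - t(-47) = -3489 - 1*4 = -3489 - 4 = -3493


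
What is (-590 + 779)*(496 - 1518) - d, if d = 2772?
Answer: -195930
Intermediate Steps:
(-590 + 779)*(496 - 1518) - d = (-590 + 779)*(496 - 1518) - 1*2772 = 189*(-1022) - 2772 = -193158 - 2772 = -195930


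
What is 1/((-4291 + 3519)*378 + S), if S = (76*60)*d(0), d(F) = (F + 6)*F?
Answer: -1/291816 ≈ -3.4268e-6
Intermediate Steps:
d(F) = F*(6 + F) (d(F) = (6 + F)*F = F*(6 + F))
S = 0 (S = (76*60)*(0*(6 + 0)) = 4560*(0*6) = 4560*0 = 0)
1/((-4291 + 3519)*378 + S) = 1/((-4291 + 3519)*378 + 0) = 1/(-772*378 + 0) = 1/(-291816 + 0) = 1/(-291816) = -1/291816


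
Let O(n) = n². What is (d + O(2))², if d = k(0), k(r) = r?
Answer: 16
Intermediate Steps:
d = 0
(d + O(2))² = (0 + 2²)² = (0 + 4)² = 4² = 16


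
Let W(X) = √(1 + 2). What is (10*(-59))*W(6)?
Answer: -590*√3 ≈ -1021.9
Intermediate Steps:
W(X) = √3
(10*(-59))*W(6) = (10*(-59))*√3 = -590*√3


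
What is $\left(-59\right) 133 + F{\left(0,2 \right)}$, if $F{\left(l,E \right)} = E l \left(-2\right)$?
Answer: $-7847$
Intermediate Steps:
$F{\left(l,E \right)} = - 2 E l$
$\left(-59\right) 133 + F{\left(0,2 \right)} = \left(-59\right) 133 - 4 \cdot 0 = -7847 + 0 = -7847$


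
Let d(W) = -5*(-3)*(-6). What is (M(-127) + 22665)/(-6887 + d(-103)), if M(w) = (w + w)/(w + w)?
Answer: -22666/6977 ≈ -3.2487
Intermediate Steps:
d(W) = -90 (d(W) = 15*(-6) = -90)
M(w) = 1 (M(w) = (2*w)/((2*w)) = (2*w)*(1/(2*w)) = 1)
(M(-127) + 22665)/(-6887 + d(-103)) = (1 + 22665)/(-6887 - 90) = 22666/(-6977) = 22666*(-1/6977) = -22666/6977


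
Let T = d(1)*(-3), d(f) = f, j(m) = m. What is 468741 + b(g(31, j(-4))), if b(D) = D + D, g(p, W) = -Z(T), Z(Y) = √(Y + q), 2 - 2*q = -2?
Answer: 468741 - 2*I ≈ 4.6874e+5 - 2.0*I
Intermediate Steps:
q = 2 (q = 1 - ½*(-2) = 1 + 1 = 2)
T = -3 (T = 1*(-3) = -3)
Z(Y) = √(2 + Y) (Z(Y) = √(Y + 2) = √(2 + Y))
g(p, W) = -I (g(p, W) = -√(2 - 3) = -√(-1) = -I)
b(D) = 2*D
468741 + b(g(31, j(-4))) = 468741 + 2*(-I) = 468741 - 2*I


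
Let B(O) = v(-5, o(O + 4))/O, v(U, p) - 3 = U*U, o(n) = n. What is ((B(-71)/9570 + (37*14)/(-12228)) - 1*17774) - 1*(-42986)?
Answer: 5818751145391/230793310 ≈ 25212.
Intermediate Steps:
v(U, p) = 3 + U**2 (v(U, p) = 3 + U*U = 3 + U**2)
B(O) = 28/O (B(O) = (3 + (-5)**2)/O = (3 + 25)/O = 28/O)
((B(-71)/9570 + (37*14)/(-12228)) - 1*17774) - 1*(-42986) = (((28/(-71))/9570 + (37*14)/(-12228)) - 1*17774) - 1*(-42986) = (((28*(-1/71))*(1/9570) + 518*(-1/12228)) - 17774) + 42986 = ((-28/71*1/9570 - 259/6114) - 17774) + 42986 = ((-14/339735 - 259/6114) - 17774) + 42986 = (-9786329/230793310 - 17774) + 42986 = -4102130078269/230793310 + 42986 = 5818751145391/230793310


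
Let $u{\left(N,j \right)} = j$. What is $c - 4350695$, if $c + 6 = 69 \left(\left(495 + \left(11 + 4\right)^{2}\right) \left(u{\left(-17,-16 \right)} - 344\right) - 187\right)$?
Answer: $-22248404$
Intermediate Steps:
$c = -17897709$ ($c = -6 + 69 \left(\left(495 + \left(11 + 4\right)^{2}\right) \left(-16 - 344\right) - 187\right) = -6 + 69 \left(\left(495 + 15^{2}\right) \left(-360\right) - 187\right) = -6 + 69 \left(\left(495 + 225\right) \left(-360\right) - 187\right) = -6 + 69 \left(720 \left(-360\right) - 187\right) = -6 + 69 \left(-259200 - 187\right) = -6 + 69 \left(-259387\right) = -6 - 17897703 = -17897709$)
$c - 4350695 = -17897709 - 4350695 = -22248404$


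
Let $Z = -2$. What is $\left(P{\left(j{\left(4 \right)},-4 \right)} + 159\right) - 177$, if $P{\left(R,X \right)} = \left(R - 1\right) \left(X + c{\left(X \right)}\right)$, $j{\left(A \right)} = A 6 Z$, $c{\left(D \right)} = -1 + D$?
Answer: $423$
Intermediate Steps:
$j{\left(A \right)} = - 12 A$ ($j{\left(A \right)} = A 6 \left(-2\right) = 6 A \left(-2\right) = - 12 A$)
$P{\left(R,X \right)} = \left(-1 + R\right) \left(-1 + 2 X\right)$ ($P{\left(R,X \right)} = \left(R - 1\right) \left(X + \left(-1 + X\right)\right) = \left(-1 + R\right) \left(-1 + 2 X\right)$)
$\left(P{\left(j{\left(4 \right)},-4 \right)} + 159\right) - 177 = \left(\left(1 - \left(-12\right) 4 - -8 + 2 \left(\left(-12\right) 4\right) \left(-4\right)\right) + 159\right) - 177 = \left(\left(1 - -48 + 8 + 2 \left(-48\right) \left(-4\right)\right) + 159\right) - 177 = \left(\left(1 + 48 + 8 + 384\right) + 159\right) - 177 = \left(441 + 159\right) - 177 = 600 - 177 = 423$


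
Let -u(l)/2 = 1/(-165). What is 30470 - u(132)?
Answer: 5027548/165 ≈ 30470.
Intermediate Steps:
u(l) = 2/165 (u(l) = -2/(-165) = -2*(-1/165) = 2/165)
30470 - u(132) = 30470 - 1*2/165 = 30470 - 2/165 = 5027548/165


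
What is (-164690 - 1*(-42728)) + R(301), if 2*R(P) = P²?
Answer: -153323/2 ≈ -76662.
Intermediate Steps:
R(P) = P²/2
(-164690 - 1*(-42728)) + R(301) = (-164690 - 1*(-42728)) + (½)*301² = (-164690 + 42728) + (½)*90601 = -121962 + 90601/2 = -153323/2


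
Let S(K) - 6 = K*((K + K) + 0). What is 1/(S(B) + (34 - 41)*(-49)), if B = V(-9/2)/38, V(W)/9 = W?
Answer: 2888/1014473 ≈ 0.0028468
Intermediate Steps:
V(W) = 9*W
B = -81/76 (B = (9*(-9/2))/38 = (9*(-9*½))*(1/38) = (9*(-9/2))*(1/38) = -81/2*1/38 = -81/76 ≈ -1.0658)
S(K) = 6 + 2*K² (S(K) = 6 + K*((K + K) + 0) = 6 + K*(2*K + 0) = 6 + K*(2*K) = 6 + 2*K²)
1/(S(B) + (34 - 41)*(-49)) = 1/((6 + 2*(-81/76)²) + (34 - 41)*(-49)) = 1/((6 + 2*(6561/5776)) - 7*(-49)) = 1/((6 + 6561/2888) + 343) = 1/(23889/2888 + 343) = 1/(1014473/2888) = 2888/1014473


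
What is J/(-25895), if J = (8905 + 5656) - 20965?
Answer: 6404/25895 ≈ 0.24731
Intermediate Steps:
J = -6404 (J = 14561 - 20965 = -6404)
J/(-25895) = -6404/(-25895) = -6404*(-1/25895) = 6404/25895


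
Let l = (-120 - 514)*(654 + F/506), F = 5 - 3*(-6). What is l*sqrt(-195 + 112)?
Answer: -4561313*I*sqrt(83)/11 ≈ -3.7778e+6*I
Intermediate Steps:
F = 23 (F = 5 + 18 = 23)
l = -4561313/11 (l = (-120 - 514)*(654 + 23/506) = -634*(654 + 23*(1/506)) = -634*(654 + 1/22) = -634*14389/22 = -4561313/11 ≈ -4.1467e+5)
l*sqrt(-195 + 112) = -4561313*sqrt(-195 + 112)/11 = -4561313*I*sqrt(83)/11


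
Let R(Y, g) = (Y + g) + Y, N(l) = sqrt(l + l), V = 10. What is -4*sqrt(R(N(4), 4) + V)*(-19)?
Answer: 76*sqrt(14 + 4*sqrt(2)) ≈ 336.95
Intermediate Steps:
N(l) = sqrt(2)*sqrt(l) (N(l) = sqrt(2*l) = sqrt(2)*sqrt(l))
R(Y, g) = g + 2*Y
-4*sqrt(R(N(4), 4) + V)*(-19) = -4*sqrt((4 + 2*(sqrt(2)*sqrt(4))) + 10)*(-19) = -4*sqrt((4 + 2*(sqrt(2)*2)) + 10)*(-19) = -4*sqrt((4 + 2*(2*sqrt(2))) + 10)*(-19) = -4*sqrt((4 + 4*sqrt(2)) + 10)*(-19) = -4*sqrt(14 + 4*sqrt(2))*(-19) = -(-76)*sqrt(14 + 4*sqrt(2)) = 76*sqrt(14 + 4*sqrt(2))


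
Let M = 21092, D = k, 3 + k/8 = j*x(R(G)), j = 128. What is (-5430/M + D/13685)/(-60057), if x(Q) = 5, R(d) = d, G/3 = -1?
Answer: -2369663/1238220993510 ≈ -1.9138e-6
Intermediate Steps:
G = -3 (G = 3*(-1) = -3)
k = 5096 (k = -24 + 8*(128*5) = -24 + 8*640 = -24 + 5120 = 5096)
D = 5096
(-5430/M + D/13685)/(-60057) = (-5430/21092 + 5096/13685)/(-60057) = (-5430*1/21092 + 5096*(1/13685))*(-1/60057) = (-2715/10546 + 728/1955)*(-1/60057) = (2369663/20617430)*(-1/60057) = -2369663/1238220993510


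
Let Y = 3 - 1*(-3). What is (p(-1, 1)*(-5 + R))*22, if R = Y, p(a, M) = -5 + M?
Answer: -88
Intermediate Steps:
Y = 6 (Y = 3 + 3 = 6)
R = 6
(p(-1, 1)*(-5 + R))*22 = ((-5 + 1)*(-5 + 6))*22 = -4*1*22 = -4*22 = -88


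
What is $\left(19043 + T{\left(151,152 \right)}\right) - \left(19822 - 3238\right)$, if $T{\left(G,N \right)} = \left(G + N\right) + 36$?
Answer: $2798$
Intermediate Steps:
$T{\left(G,N \right)} = 36 + G + N$
$\left(19043 + T{\left(151,152 \right)}\right) - \left(19822 - 3238\right) = \left(19043 + \left(36 + 151 + 152\right)\right) - \left(19822 - 3238\right) = \left(19043 + 339\right) - 16584 = 19382 - 16584 = 2798$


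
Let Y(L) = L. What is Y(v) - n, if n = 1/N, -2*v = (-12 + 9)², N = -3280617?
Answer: -29525551/6561234 ≈ -4.5000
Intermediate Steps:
v = -9/2 (v = -(-12 + 9)²/2 = -½*(-3)² = -½*9 = -9/2 ≈ -4.5000)
n = -1/3280617 (n = 1/(-3280617) = -1/3280617 ≈ -3.0482e-7)
Y(v) - n = -9/2 - 1*(-1/3280617) = -9/2 + 1/3280617 = -29525551/6561234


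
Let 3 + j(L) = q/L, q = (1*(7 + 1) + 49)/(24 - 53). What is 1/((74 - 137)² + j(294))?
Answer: 2842/11271353 ≈ 0.00025214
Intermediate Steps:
q = -57/29 (q = (1*8 + 49)/(-29) = (8 + 49)*(-1/29) = 57*(-1/29) = -57/29 ≈ -1.9655)
j(L) = -3 - 57/(29*L)
1/((74 - 137)² + j(294)) = 1/((74 - 137)² + (-3 - 57/29/294)) = 1/((-63)² + (-3 - 57/29*1/294)) = 1/(3969 + (-3 - 19/2842)) = 1/(3969 - 8545/2842) = 1/(11271353/2842) = 2842/11271353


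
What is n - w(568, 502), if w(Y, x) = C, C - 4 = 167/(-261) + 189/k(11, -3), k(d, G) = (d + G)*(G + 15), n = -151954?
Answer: -1269164315/8352 ≈ -1.5196e+5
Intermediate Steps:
k(d, G) = (15 + G)*(G + d) (k(d, G) = (G + d)*(15 + G) = (15 + G)*(G + d))
C = 44507/8352 (C = 4 + (167/(-261) + 189/((-3)² + 15*(-3) + 15*11 - 3*11)) = 4 + (167*(-1/261) + 189/(9 - 45 + 165 - 33)) = 4 + (-167/261 + 189/96) = 4 + (-167/261 + 189*(1/96)) = 4 + (-167/261 + 63/32) = 4 + 11099/8352 = 44507/8352 ≈ 5.3289)
w(Y, x) = 44507/8352
n - w(568, 502) = -151954 - 1*44507/8352 = -151954 - 44507/8352 = -1269164315/8352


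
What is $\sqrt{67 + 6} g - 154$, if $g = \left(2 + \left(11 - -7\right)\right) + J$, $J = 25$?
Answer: $-154 + 45 \sqrt{73} \approx 230.48$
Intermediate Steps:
$g = 45$ ($g = \left(2 + \left(11 - -7\right)\right) + 25 = \left(2 + \left(11 + 7\right)\right) + 25 = \left(2 + 18\right) + 25 = 20 + 25 = 45$)
$\sqrt{67 + 6} g - 154 = \sqrt{67 + 6} \cdot 45 - 154 = \sqrt{73} \cdot 45 - 154 = 45 \sqrt{73} - 154 = -154 + 45 \sqrt{73}$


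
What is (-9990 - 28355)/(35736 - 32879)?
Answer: -38345/2857 ≈ -13.421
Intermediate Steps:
(-9990 - 28355)/(35736 - 32879) = -38345/2857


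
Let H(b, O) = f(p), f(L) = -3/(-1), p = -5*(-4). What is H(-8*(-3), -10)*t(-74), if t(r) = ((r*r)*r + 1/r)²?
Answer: 2697584400530787/5476 ≈ 4.9262e+11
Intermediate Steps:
t(r) = (1/r + r³)² (t(r) = (r²*r + 1/r)² = (r³ + 1/r)² = (1/r + r³)²)
p = 20
f(L) = 3 (f(L) = -3*(-1) = 3)
H(b, O) = 3
H(-8*(-3), -10)*t(-74) = 3*((1 + (-74)⁴)²/(-74)²) = 3*((1 + 29986576)²/5476) = 3*((1/5476)*29986577²) = 3*((1/5476)*899194800176929) = 3*(899194800176929/5476) = 2697584400530787/5476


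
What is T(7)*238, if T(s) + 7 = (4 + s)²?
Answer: 27132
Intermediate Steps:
T(s) = -7 + (4 + s)²
T(7)*238 = (-7 + (4 + 7)²)*238 = (-7 + 11²)*238 = (-7 + 121)*238 = 114*238 = 27132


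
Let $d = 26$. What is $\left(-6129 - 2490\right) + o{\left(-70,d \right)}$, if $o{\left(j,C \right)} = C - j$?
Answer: $-8523$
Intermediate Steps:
$\left(-6129 - 2490\right) + o{\left(-70,d \right)} = \left(-6129 - 2490\right) + \left(26 - -70\right) = -8619 + \left(26 + 70\right) = -8619 + 96 = -8523$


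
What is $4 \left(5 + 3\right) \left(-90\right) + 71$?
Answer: $-2809$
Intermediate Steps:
$4 \left(5 + 3\right) \left(-90\right) + 71 = 4 \cdot 8 \left(-90\right) + 71 = 32 \left(-90\right) + 71 = -2880 + 71 = -2809$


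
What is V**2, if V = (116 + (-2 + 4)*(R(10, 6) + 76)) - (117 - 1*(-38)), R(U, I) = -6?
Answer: 10201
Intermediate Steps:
V = 101 (V = (116 + (-2 + 4)*(-6 + 76)) - (117 - 1*(-38)) = (116 + 2*70) - (117 + 38) = (116 + 140) - 1*155 = 256 - 155 = 101)
V**2 = 101**2 = 10201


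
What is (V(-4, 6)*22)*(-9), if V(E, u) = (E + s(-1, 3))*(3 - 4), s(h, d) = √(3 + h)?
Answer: -792 + 198*√2 ≈ -511.99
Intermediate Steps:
V(E, u) = -E - √2 (V(E, u) = (E + √(3 - 1))*(3 - 4) = (E + √2)*(-1) = -E - √2)
(V(-4, 6)*22)*(-9) = ((-1*(-4) - √2)*22)*(-9) = ((4 - √2)*22)*(-9) = (88 - 22*√2)*(-9) = -792 + 198*√2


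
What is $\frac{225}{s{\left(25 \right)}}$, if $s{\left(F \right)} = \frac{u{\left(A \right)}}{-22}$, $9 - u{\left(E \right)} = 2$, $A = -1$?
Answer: $- \frac{4950}{7} \approx -707.14$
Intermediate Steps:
$u{\left(E \right)} = 7$ ($u{\left(E \right)} = 9 - 2 = 7$)
$s{\left(F \right)} = - \frac{7}{22}$ ($s{\left(F \right)} = \frac{7}{-22} = 7 \left(- \frac{1}{22}\right) = - \frac{7}{22}$)
$\frac{225}{s{\left(25 \right)}} = \frac{225}{- \frac{7}{22}} = 225 \left(- \frac{22}{7}\right) = - \frac{4950}{7}$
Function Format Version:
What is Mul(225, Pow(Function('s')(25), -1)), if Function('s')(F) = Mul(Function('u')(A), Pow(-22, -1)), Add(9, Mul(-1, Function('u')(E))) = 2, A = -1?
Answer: Rational(-4950, 7) ≈ -707.14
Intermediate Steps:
Function('u')(E) = 7 (Function('u')(E) = Add(9, Mul(-1, 2)) = Add(9, -2) = 7)
Function('s')(F) = Rational(-7, 22) (Function('s')(F) = Mul(7, Pow(-22, -1)) = Mul(7, Rational(-1, 22)) = Rational(-7, 22))
Mul(225, Pow(Function('s')(25), -1)) = Mul(225, Pow(Rational(-7, 22), -1)) = Mul(225, Rational(-22, 7)) = Rational(-4950, 7)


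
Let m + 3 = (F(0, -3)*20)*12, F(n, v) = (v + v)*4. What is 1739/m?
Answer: -1739/5763 ≈ -0.30175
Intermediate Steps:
F(n, v) = 8*v (F(n, v) = (2*v)*4 = 8*v)
m = -5763 (m = -3 + ((8*(-3))*20)*12 = -3 - 24*20*12 = -3 - 480*12 = -3 - 5760 = -5763)
1739/m = 1739/(-5763) = 1739*(-1/5763) = -1739/5763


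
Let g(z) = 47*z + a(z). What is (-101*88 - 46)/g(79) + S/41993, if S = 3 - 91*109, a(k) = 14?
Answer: -412122394/156507911 ≈ -2.6332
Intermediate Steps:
S = -9916 (S = 3 - 9919 = -9916)
g(z) = 14 + 47*z (g(z) = 47*z + 14 = 14 + 47*z)
(-101*88 - 46)/g(79) + S/41993 = (-101*88 - 46)/(14 + 47*79) - 9916/41993 = (-8888 - 46)/(14 + 3713) - 9916*1/41993 = -8934/3727 - 9916/41993 = -412122394/156507911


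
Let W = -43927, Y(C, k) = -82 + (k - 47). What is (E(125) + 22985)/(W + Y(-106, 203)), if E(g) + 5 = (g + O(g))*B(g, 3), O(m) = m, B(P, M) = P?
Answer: -54230/43853 ≈ -1.2366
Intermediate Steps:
Y(C, k) = -129 + k (Y(C, k) = -82 + (-47 + k) = -129 + k)
E(g) = -5 + 2*g² (E(g) = -5 + (g + g)*g = -5 + (2*g)*g = -5 + 2*g²)
(E(125) + 22985)/(W + Y(-106, 203)) = ((-5 + 2*125²) + 22985)/(-43927 + (-129 + 203)) = ((-5 + 2*15625) + 22985)/(-43927 + 74) = ((-5 + 31250) + 22985)/(-43853) = (31245 + 22985)*(-1/43853) = 54230*(-1/43853) = -54230/43853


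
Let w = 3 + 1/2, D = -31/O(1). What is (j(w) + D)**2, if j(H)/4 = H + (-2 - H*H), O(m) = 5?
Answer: 60516/25 ≈ 2420.6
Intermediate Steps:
D = -31/5 ≈ -6.2000
w = 7/2 (w = 3 + 1/2 = 7/2 ≈ 3.5000)
j(H) = -8 - 4*H**2 + 4*H (j(H) = 4*(H + (-2 - H*H)) = 4*(H + (-2 - H**2)) = 4*(-2 + H - H**2) = -8 - 4*H**2 + 4*H)
(j(w) + D)**2 = ((-8 - 4*(7/2)**2 + 4*(7/2)) - 31/5)**2 = ((-8 - 4*49/4 + 14) - 31/5)**2 = ((-8 - 49 + 14) - 31/5)**2 = (-43 - 31/5)**2 = (-246/5)**2 = 60516/25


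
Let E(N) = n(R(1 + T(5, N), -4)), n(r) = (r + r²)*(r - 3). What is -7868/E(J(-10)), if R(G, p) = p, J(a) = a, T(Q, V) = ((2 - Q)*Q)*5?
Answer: 281/3 ≈ 93.667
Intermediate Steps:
T(Q, V) = 5*Q*(2 - Q) (T(Q, V) = (Q*(2 - Q))*5 = 5*Q*(2 - Q))
n(r) = (-3 + r)*(r + r²) (n(r) = (r + r²)*(-3 + r) = (-3 + r)*(r + r²))
E(N) = -84 (E(N) = -4*(-3 + (-4)² - 2*(-4)) = -4*(-3 + 16 + 8) = -4*21 = -84)
-7868/E(J(-10)) = -7868/(-84) = -7868*(-1/84) = 281/3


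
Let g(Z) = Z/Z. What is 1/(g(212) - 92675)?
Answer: -1/92674 ≈ -1.0791e-5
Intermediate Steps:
g(Z) = 1
1/(g(212) - 92675) = 1/(1 - 92675) = 1/(-92674) = -1/92674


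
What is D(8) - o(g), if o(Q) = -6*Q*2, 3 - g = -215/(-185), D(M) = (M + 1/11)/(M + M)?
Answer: 146909/6512 ≈ 22.560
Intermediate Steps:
D(M) = (1/11 + M)/(2*M) (D(M) = (M + 1/11)/((2*M)) = (1/11 + M)*(1/(2*M)) = (1/11 + M)/(2*M))
g = 68/37 (g = 3 - (-215)/(-185) = 3 - (-215)*(-1)/185 = 3 - 1*43/37 = 3 - 43/37 = 68/37 ≈ 1.8378)
o(Q) = -12*Q
D(8) - o(g) = (1/22)*(1 + 11*8)/8 - (-12)*68/37 = (1/22)*(1/8)*(1 + 88) - 1*(-816/37) = (1/22)*(1/8)*89 + 816/37 = 89/176 + 816/37 = 146909/6512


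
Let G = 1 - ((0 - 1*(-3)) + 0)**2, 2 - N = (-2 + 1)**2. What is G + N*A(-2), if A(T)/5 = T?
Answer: -18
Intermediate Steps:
A(T) = 5*T
N = 1 (N = 2 - (-2 + 1)**2 = 2 - 1*(-1)**2 = 2 - 1*1 = 2 - 1 = 1)
G = -8 (G = 1 - ((0 + 3) + 0)**2 = 1 - (3 + 0)**2 = 1 - 1*3**2 = 1 - 1*9 = 1 - 9 = -8)
G + N*A(-2) = -8 + 1*(5*(-2)) = -8 + 1*(-10) = -8 - 10 = -18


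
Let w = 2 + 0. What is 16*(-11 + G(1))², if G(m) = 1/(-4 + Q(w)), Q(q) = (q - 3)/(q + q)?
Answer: 583696/289 ≈ 2019.7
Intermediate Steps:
w = 2
Q(q) = (-3 + q)/(2*q) (Q(q) = (-3 + q)/((2*q)) = (-3 + q)*(1/(2*q)) = (-3 + q)/(2*q))
G(m) = -4/17 (G(m) = 1/(-4 + (½)*(-3 + 2)/2) = 1/(-4 + (½)*(½)*(-1)) = 1/(-4 - ¼) = 1/(-17/4) = -4/17)
16*(-11 + G(1))² = 16*(-11 - 4/17)² = 16*(-191/17)² = 16*(36481/289) = 583696/289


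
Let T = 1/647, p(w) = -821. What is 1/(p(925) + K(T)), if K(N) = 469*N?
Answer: -647/530718 ≈ -0.0012191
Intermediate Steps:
T = 1/647 ≈ 0.0015456
1/(p(925) + K(T)) = 1/(-821 + 469*(1/647)) = 1/(-821 + 469/647) = 1/(-530718/647) = -647/530718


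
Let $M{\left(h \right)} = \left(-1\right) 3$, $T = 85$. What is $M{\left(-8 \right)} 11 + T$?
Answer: $52$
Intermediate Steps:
$M{\left(h \right)} = -3$
$M{\left(-8 \right)} 11 + T = \left(-3\right) 11 + 85 = -33 + 85 = 52$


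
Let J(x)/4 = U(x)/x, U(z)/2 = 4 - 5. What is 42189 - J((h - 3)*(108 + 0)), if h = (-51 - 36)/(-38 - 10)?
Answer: 21642925/513 ≈ 42189.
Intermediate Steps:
U(z) = -2 (U(z) = 2*(4 - 5) = 2*(-1) = -2)
h = 29/16 (h = -87/(-48) = -87*(-1/48) = 29/16 ≈ 1.8125)
J(x) = -8/x (J(x) = 4*(-2/x) = -8/x)
42189 - J((h - 3)*(108 + 0)) = 42189 - (-8)/((29/16 - 3)*(108 + 0)) = 42189 - (-8)/((-19/16*108)) = 42189 - (-8)/(-513/4) = 42189 - (-8)*(-4)/513 = 42189 - 1*32/513 = 42189 - 32/513 = 21642925/513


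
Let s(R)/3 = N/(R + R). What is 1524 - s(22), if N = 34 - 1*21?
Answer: 67017/44 ≈ 1523.1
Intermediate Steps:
N = 13 (N = 34 - 21 = 13)
s(R) = 39/(2*R) (s(R) = 3*(13/(R + R)) = 3*(13/((2*R))) = 3*(13*(1/(2*R))) = 3*(13/(2*R)) = 39/(2*R))
1524 - s(22) = 1524 - 39/(2*22) = 1524 - 1*39/44 = 1524 - 39/44 = 67017/44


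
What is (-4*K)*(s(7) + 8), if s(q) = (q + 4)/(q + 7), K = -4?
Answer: 984/7 ≈ 140.57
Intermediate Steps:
s(q) = (4 + q)/(7 + q)
(-4*K)*(s(7) + 8) = (-4*(-4))*((4 + 7)/(7 + 7) + 8) = 16*(11/14 + 8) = 16*(123/14) = 984/7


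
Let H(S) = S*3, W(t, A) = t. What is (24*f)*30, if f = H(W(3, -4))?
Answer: 6480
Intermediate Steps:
H(S) = 3*S
f = 9 (f = 3*3 = 9)
(24*f)*30 = (24*9)*30 = 216*30 = 6480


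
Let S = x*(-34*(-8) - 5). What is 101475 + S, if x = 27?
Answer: 108684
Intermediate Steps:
S = 7209 (S = 27*(-34*(-8) - 5) = 27*(272 - 5) = 27*267 = 7209)
101475 + S = 101475 + 7209 = 108684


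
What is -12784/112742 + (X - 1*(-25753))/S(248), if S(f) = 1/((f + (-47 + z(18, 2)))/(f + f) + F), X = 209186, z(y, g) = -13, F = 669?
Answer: 1099270679073499/6990004 ≈ 1.5726e+8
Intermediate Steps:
S(f) = 1/(669 + (-60 + f)/(2*f)) (S(f) = 1/((f + (-47 - 13))/(f + f) + 669) = 1/((f - 60)/((2*f)) + 669) = 1/((-60 + f)*(1/(2*f)) + 669) = 1/((-60 + f)/(2*f) + 669) = 1/(669 + (-60 + f)/(2*f)))
-12784/112742 + (X - 1*(-25753))/S(248) = -12784/112742 + (209186 - 1*(-25753))/((2*248/(-60 + 1339*248))) = -12784*1/112742 + (209186 + 25753)/((2*248/(-60 + 332072))) = -6392/56371 + 234939/((2*248/332012)) = -6392/56371 + 234939/((2*248*(1/332012))) = -6392/56371 + 234939/(124/83003) = -6392/56371 + 234939*(83003/124) = -6392/56371 + 19500641817/124 = 1099270679073499/6990004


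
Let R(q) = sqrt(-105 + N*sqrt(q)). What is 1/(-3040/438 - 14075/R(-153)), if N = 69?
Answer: -1/(1520/219 + 14075/sqrt(-105 + 207*I*sqrt(17))) ≈ -0.0013837 - 0.0015309*I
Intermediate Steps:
R(q) = sqrt(-105 + 69*sqrt(q))
1/(-3040/438 - 14075/R(-153)) = 1/(-3040/438 - 14075/sqrt(-105 + 69*sqrt(-153))) = 1/(-3040*1/438 - 14075/sqrt(-105 + 69*(3*I*sqrt(17)))) = 1/(-1520/219 - 14075/sqrt(-105 + 207*I*sqrt(17)))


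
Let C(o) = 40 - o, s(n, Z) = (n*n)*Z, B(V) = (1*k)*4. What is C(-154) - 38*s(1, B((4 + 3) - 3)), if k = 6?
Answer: -718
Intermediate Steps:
B(V) = 24 (B(V) = (1*6)*4 = 6*4 = 24)
s(n, Z) = Z*n² (s(n, Z) = n²*Z = Z*n²)
C(-154) - 38*s(1, B((4 + 3) - 3)) = (40 - 1*(-154)) - 912*1² = (40 + 154) - 912 = 194 - 38*24 = 194 - 912 = -718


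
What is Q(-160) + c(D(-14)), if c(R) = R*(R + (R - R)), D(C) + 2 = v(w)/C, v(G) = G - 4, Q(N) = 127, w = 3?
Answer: 25621/196 ≈ 130.72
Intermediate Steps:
v(G) = -4 + G
D(C) = -2 - 1/C (D(C) = -2 + (-4 + 3)/C = -2 - 1/C)
c(R) = R**2 (c(R) = R*(R + 0) = R*R = R**2)
Q(-160) + c(D(-14)) = 127 + (-2 - 1/(-14))**2 = 127 + (-2 - 1*(-1/14))**2 = 127 + (-2 + 1/14)**2 = 127 + (-27/14)**2 = 127 + 729/196 = 25621/196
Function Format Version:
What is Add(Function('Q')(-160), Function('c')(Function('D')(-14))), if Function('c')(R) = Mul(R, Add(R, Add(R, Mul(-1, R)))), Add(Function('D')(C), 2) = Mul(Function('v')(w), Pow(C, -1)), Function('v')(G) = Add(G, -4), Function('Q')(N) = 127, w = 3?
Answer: Rational(25621, 196) ≈ 130.72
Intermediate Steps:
Function('v')(G) = Add(-4, G)
Function('D')(C) = Add(-2, Mul(-1, Pow(C, -1))) (Function('D')(C) = Add(-2, Mul(Add(-4, 3), Pow(C, -1))) = Add(-2, Mul(-1, Pow(C, -1))))
Function('c')(R) = Pow(R, 2) (Function('c')(R) = Mul(R, Add(R, 0)) = Mul(R, R) = Pow(R, 2))
Add(Function('Q')(-160), Function('c')(Function('D')(-14))) = Add(127, Pow(Add(-2, Mul(-1, Pow(-14, -1))), 2)) = Add(127, Pow(Add(-2, Mul(-1, Rational(-1, 14))), 2)) = Add(127, Pow(Add(-2, Rational(1, 14)), 2)) = Add(127, Pow(Rational(-27, 14), 2)) = Add(127, Rational(729, 196)) = Rational(25621, 196)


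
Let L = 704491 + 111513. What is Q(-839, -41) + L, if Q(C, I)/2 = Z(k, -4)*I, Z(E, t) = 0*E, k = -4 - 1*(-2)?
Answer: 816004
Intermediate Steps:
k = -2 (k = -4 + 2 = -2)
Z(E, t) = 0
Q(C, I) = 0 (Q(C, I) = 2*(0*I) = 2*0 = 0)
L = 816004
Q(-839, -41) + L = 0 + 816004 = 816004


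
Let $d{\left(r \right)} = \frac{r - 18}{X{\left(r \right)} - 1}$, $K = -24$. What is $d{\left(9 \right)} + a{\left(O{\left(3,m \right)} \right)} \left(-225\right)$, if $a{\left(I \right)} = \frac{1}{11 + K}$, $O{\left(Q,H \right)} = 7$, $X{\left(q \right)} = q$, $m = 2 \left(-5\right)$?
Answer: $\frac{1683}{104} \approx 16.183$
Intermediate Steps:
$m = -10$
$d{\left(r \right)} = \frac{-18 + r}{-1 + r}$ ($d{\left(r \right)} = \frac{r - 18}{r - 1} = \frac{-18 + r}{-1 + r}$)
$a{\left(I \right)} = - \frac{1}{13}$ ($a{\left(I \right)} = \frac{1}{11 - 24} = \frac{1}{-13} = - \frac{1}{13}$)
$d{\left(9 \right)} + a{\left(O{\left(3,m \right)} \right)} \left(-225\right) = \frac{-18 + 9}{-1 + 9} - - \frac{225}{13} = \frac{1}{8} \left(-9\right) + \frac{225}{13} = - \frac{9}{8} + \frac{225}{13} = \frac{1683}{104}$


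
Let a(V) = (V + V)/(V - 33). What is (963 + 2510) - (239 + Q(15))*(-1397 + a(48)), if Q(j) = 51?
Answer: 406747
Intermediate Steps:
a(V) = 2*V/(-33 + V) (a(V) = (2*V)/(-33 + V) = 2*V/(-33 + V))
(963 + 2510) - (239 + Q(15))*(-1397 + a(48)) = (963 + 2510) - (239 + 51)*(-1397 + 2*48/(-33 + 48)) = 3473 - 290*(-1397 + 2*48/15) = 3473 - 290*(-1397 + 2*48*(1/15)) = 3473 - 290*(-1397 + 32/5) = 3473 - 290*(-6953)/5 = 3473 - 1*(-403274) = 3473 + 403274 = 406747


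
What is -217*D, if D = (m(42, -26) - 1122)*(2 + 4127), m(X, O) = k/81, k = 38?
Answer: 81395588092/81 ≈ 1.0049e+9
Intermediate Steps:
m(X, O) = 38/81
D = -375094876/81 (D = (38/81 - 1122)*(2 + 4127) = -90844/81*4129 = -375094876/81 ≈ -4.6308e+6)
-217*D = -217*(-375094876/81) = 81395588092/81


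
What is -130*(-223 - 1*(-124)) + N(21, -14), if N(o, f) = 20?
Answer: 12890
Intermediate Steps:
-130*(-223 - 1*(-124)) + N(21, -14) = -130*(-223 - 1*(-124)) + 20 = -130*(-223 + 124) + 20 = -130*(-99) + 20 = 12870 + 20 = 12890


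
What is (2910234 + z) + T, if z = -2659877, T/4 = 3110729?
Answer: 12693273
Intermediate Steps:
T = 12442916 (T = 4*3110729 = 12442916)
(2910234 + z) + T = (2910234 - 2659877) + 12442916 = 250357 + 12442916 = 12693273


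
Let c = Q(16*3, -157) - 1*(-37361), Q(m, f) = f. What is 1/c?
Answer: 1/37204 ≈ 2.6879e-5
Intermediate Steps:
c = 37204 (c = -157 - 1*(-37361) = -157 + 37361 = 37204)
1/c = 1/37204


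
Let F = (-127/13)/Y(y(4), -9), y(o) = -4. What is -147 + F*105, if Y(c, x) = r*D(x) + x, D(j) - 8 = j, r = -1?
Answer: -1953/104 ≈ -18.779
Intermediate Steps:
D(j) = 8 + j
Y(c, x) = -8 (Y(c, x) = -(8 + x) + x = (-8 - x) + x = -8)
F = 127/104 (F = -127/13/(-8) = -127*1/13*(-⅛) = -127/13*(-⅛) = 127/104 ≈ 1.2212)
-147 + F*105 = -147 + (127/104)*105 = -147 + 13335/104 = -1953/104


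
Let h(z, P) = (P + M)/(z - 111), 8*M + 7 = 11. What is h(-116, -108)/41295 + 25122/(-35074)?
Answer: -47097795655/65756489682 ≈ -0.71625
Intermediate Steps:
M = ½ (M = -7/8 + (⅛)*11 = -7/8 + 11/8 = ½ ≈ 0.50000)
h(z, P) = (½ + P)/(-111 + z) (h(z, P) = (P + ½)/(z - 111) = (½ + P)/(-111 + z))
h(-116, -108)/41295 + 25122/(-35074) = ((½ - 108)/(-111 - 116))/41295 + 25122/(-35074) = (-215/2/(-227))*(1/41295) + 25122*(-1/35074) = -1/227*(-215/2)*(1/41295) - 12561/17537 = (215/454)*(1/41295) - 12561/17537 = 43/3749586 - 12561/17537 = -47097795655/65756489682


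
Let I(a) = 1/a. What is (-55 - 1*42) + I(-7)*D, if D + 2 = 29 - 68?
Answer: -638/7 ≈ -91.143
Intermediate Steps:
D = -41 (D = -2 + (29 - 68) = -2 - 39 = -41)
(-55 - 1*42) + I(-7)*D = (-55 - 1*42) - 41/(-7) = (-55 - 42) - ⅐*(-41) = -97 + 41/7 = -638/7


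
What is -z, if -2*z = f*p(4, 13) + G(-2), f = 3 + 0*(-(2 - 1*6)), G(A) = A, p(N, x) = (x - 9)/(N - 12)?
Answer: -7/4 ≈ -1.7500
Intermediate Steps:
p(N, x) = (-9 + x)/(-12 + N)
f = 3 (f = 3 + 0*(-(2 - 6)) = 3 + 0*(-1*(-4)) = 3 + 0*4 = 3 + 0 = 3)
z = 7/4 (z = -(3*((-9 + 13)/(-12 + 4)) - 2)/2 = -(3*(4/(-8)) - 2)/2 = -(3*(-⅛*4) - 2)/2 = -(3*(-½) - 2)/2 = -(-3/2 - 2)/2 = -½*(-7/2) = 7/4 ≈ 1.7500)
-z = -1*7/4 = -7/4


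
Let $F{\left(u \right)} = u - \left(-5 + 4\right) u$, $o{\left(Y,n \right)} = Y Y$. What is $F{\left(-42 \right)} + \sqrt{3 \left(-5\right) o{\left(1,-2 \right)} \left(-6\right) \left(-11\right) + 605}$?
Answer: $-84 + i \sqrt{385} \approx -84.0 + 19.621 i$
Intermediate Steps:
$o{\left(Y,n \right)} = Y^{2}$
$F{\left(u \right)} = 2 u$ ($F{\left(u \right)} = u - - u = u + u = 2 u$)
$F{\left(-42 \right)} + \sqrt{3 \left(-5\right) o{\left(1,-2 \right)} \left(-6\right) \left(-11\right) + 605} = 2 \left(-42\right) + \sqrt{3 \left(-5\right) 1^{2} \left(-6\right) \left(-11\right) + 605} = -84 + \sqrt{\left(-15\right) 1 \left(-6\right) \left(-11\right) + 605} = -84 + \sqrt{\left(-15\right) \left(-6\right) \left(-11\right) + 605} = -84 + \sqrt{90 \left(-11\right) + 605} = -84 + \sqrt{-990 + 605} = -84 + \sqrt{-385} = -84 + i \sqrt{385}$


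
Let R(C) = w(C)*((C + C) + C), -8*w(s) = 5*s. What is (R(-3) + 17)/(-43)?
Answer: -1/344 ≈ -0.0029070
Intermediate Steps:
w(s) = -5*s/8
R(C) = -15*C²/8 (R(C) = (-5*C/8)*((C + C) + C) = (-5*C/8)*(2*C + C) = (-5*C/8)*(3*C) = -15*C²/8)
(R(-3) + 17)/(-43) = (-15/8*(-3)² + 17)/(-43) = -(-15/8*9 + 17)/43 = -(-135/8 + 17)/43 = -1/43*⅛ = -1/344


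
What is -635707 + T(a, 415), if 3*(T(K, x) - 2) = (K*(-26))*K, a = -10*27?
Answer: -1267505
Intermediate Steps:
a = -270
T(K, x) = 2 - 26*K²/3 (T(K, x) = 2 + ((K*(-26))*K)/3 = 2 + ((-26*K)*K)/3 = 2 + (-26*K²)/3 = 2 - 26*K²/3)
-635707 + T(a, 415) = -635707 + (2 - 26/3*(-270)²) = -635707 + (2 - 26/3*72900) = -635707 + (2 - 631800) = -635707 - 631798 = -1267505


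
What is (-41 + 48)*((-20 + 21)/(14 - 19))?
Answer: -7/5 ≈ -1.4000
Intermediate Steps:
(-41 + 48)*((-20 + 21)/(14 - 19)) = 7*(1/(-5)) = 7*(1*(-⅕)) = 7*(-⅕) = -7/5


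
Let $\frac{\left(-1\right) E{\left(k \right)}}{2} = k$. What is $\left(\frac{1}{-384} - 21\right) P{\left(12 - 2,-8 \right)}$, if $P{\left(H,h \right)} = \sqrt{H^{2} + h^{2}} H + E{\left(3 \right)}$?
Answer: $\frac{8065}{64} - \frac{40325 \sqrt{41}}{96} \approx -2563.6$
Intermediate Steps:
$E{\left(k \right)} = - 2 k$
$P{\left(H,h \right)} = -6 + H \sqrt{H^{2} + h^{2}}$ ($P{\left(H,h \right)} = \sqrt{H^{2} + h^{2}} H - 6 = H \sqrt{H^{2} + h^{2}} - 6 = -6 + H \sqrt{H^{2} + h^{2}}$)
$\left(\frac{1}{-384} - 21\right) P{\left(12 - 2,-8 \right)} = \left(\frac{1}{-384} - 21\right) \left(-6 + \left(12 - 2\right) \sqrt{\left(12 - 2\right)^{2} + \left(-8\right)^{2}}\right) = \left(- \frac{1}{384} - 21\right) \left(-6 + 10 \sqrt{10^{2} + 64}\right) = - \frac{8065 \left(-6 + 10 \sqrt{100 + 64}\right)}{384} = - \frac{8065 \left(-6 + 10 \sqrt{164}\right)}{384} = - \frac{8065 \left(-6 + 10 \cdot 2 \sqrt{41}\right)}{384} = - \frac{8065 \left(-6 + 20 \sqrt{41}\right)}{384} = \frac{8065}{64} - \frac{40325 \sqrt{41}}{96}$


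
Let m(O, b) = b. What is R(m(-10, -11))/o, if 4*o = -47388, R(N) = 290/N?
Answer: 290/130317 ≈ 0.0022253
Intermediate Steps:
o = -11847 (o = (1/4)*(-47388) = -11847)
R(m(-10, -11))/o = (290/(-11))/(-11847) = (290*(-1/11))*(-1/11847) = -290/11*(-1/11847) = 290/130317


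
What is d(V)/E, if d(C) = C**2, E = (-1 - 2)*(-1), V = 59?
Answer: 3481/3 ≈ 1160.3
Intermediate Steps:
E = 3 (E = -3*(-1) = 3)
d(V)/E = 59**2/3 = 3481*(1/3) = 3481/3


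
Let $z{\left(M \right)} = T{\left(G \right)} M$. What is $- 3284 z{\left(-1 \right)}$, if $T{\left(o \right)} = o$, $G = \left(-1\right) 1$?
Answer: $-3284$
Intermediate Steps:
$G = -1$
$z{\left(M \right)} = - M$
$- 3284 z{\left(-1 \right)} = - 3284 \left(\left(-1\right) \left(-1\right)\right) = \left(-3284\right) 1 = -3284$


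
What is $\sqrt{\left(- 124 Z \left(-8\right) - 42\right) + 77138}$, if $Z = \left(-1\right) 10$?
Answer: $6 \sqrt{1866} \approx 259.18$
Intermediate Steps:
$Z = -10$
$\sqrt{\left(- 124 Z \left(-8\right) - 42\right) + 77138} = \sqrt{\left(- 124 \left(\left(-10\right) \left(-8\right)\right) - 42\right) + 77138} = \sqrt{\left(\left(-124\right) 80 - 42\right) + 77138} = \sqrt{\left(-9920 - 42\right) + 77138} = \sqrt{-9962 + 77138} = \sqrt{67176} = 6 \sqrt{1866}$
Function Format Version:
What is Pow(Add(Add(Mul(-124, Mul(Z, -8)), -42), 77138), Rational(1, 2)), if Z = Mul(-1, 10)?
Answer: Mul(6, Pow(1866, Rational(1, 2))) ≈ 259.18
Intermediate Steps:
Z = -10
Pow(Add(Add(Mul(-124, Mul(Z, -8)), -42), 77138), Rational(1, 2)) = Pow(Add(Add(Mul(-124, Mul(-10, -8)), -42), 77138), Rational(1, 2)) = Pow(Add(Add(Mul(-124, 80), -42), 77138), Rational(1, 2)) = Pow(Add(Add(-9920, -42), 77138), Rational(1, 2)) = Pow(Add(-9962, 77138), Rational(1, 2)) = Pow(67176, Rational(1, 2)) = Mul(6, Pow(1866, Rational(1, 2)))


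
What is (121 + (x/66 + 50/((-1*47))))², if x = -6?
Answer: 3839041600/267289 ≈ 14363.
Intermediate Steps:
(121 + (x/66 + 50/((-1*47))))² = (121 + (-6/66 + 50/((-1*47))))² = (121 + (-6*1/66 + 50/(-47)))² = (121 + (-1/11 + 50*(-1/47)))² = (121 + (-1/11 - 50/47))² = (121 - 597/517)² = (61960/517)² = 3839041600/267289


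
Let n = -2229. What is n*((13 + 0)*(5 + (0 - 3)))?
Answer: -57954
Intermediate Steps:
n*((13 + 0)*(5 + (0 - 3))) = -2229*(13 + 0)*(5 + (0 - 3)) = -28977*(5 - 3) = -28977*2 = -2229*26 = -57954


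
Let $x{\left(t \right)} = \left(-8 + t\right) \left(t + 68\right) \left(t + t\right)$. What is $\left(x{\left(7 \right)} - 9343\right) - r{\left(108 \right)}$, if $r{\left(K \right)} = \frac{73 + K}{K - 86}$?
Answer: $- \frac{228827}{22} \approx -10401.0$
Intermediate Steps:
$x{\left(t \right)} = 2 t \left(-8 + t\right) \left(68 + t\right)$ ($x{\left(t \right)} = \left(-8 + t\right) \left(68 + t\right) 2 t = 2 t \left(-8 + t\right) \left(68 + t\right)$)
$r{\left(K \right)} = \frac{73 + K}{-86 + K}$
$\left(x{\left(7 \right)} - 9343\right) - r{\left(108 \right)} = \left(2 \cdot 7 \left(-544 + 7^{2} + 60 \cdot 7\right) - 9343\right) - \frac{73 + 108}{-86 + 108} = \left(2 \cdot 7 \left(-544 + 49 + 420\right) - 9343\right) - \frac{1}{22} \cdot 181 = \left(2 \cdot 7 \left(-75\right) - 9343\right) - \frac{1}{22} \cdot 181 = \left(-1050 - 9343\right) - \frac{181}{22} = -10393 - \frac{181}{22} = - \frac{228827}{22}$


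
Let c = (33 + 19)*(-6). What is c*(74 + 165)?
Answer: -74568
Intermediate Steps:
c = -312 (c = 52*(-6) = -312)
c*(74 + 165) = -312*(74 + 165) = -312*239 = -74568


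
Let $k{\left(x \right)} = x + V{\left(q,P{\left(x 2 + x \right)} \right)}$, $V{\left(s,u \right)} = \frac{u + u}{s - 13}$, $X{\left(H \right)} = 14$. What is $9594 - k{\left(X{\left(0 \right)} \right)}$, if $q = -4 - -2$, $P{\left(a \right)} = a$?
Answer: $\frac{47928}{5} \approx 9585.6$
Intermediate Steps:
$q = -2$ ($q = -4 + 2 = -2$)
$V{\left(s,u \right)} = \frac{2 u}{-13 + s}$
$k{\left(x \right)} = \frac{3 x}{5}$ ($k{\left(x \right)} = x + \frac{2 \left(x 2 + x\right)}{-13 - 2} = x + \frac{2 \left(2 x + x\right)}{-15} = x + 2 \cdot 3 x \left(- \frac{1}{15}\right) = x - \frac{2 x}{5} = \frac{3 x}{5}$)
$9594 - k{\left(X{\left(0 \right)} \right)} = 9594 - \frac{3}{5} \cdot 14 = 9594 - \frac{42}{5} = \frac{47928}{5}$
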